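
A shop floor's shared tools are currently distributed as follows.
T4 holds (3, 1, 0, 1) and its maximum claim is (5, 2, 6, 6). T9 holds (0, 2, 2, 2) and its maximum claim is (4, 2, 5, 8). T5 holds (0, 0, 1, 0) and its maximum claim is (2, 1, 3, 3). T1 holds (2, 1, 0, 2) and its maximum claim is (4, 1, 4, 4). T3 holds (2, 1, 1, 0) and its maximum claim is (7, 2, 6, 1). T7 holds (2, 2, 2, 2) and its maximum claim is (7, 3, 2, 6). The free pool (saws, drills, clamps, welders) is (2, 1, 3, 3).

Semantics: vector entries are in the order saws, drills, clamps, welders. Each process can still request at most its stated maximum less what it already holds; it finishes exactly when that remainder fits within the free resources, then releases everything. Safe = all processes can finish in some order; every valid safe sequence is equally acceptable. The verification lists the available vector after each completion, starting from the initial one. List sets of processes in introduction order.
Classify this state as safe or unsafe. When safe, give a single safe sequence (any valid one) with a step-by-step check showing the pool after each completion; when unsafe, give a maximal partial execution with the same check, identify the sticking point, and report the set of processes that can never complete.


UNSAFE.
Key observation: after T5, T1 the pool peaks at (4, 2, 4, 5), and each blocked process is short somewhere: T4 on clamps; T9 on welders; T3 on saws, clamps; T7 on saws.
The run T5, T1 cannot be extended any further. Step-by-step check:
  pool = (2, 1, 3, 3)
  T5 needs (2, 1, 2, 3) <= (2, 1, 3, 3) -> finishes; pool += (0, 0, 1, 0) = (2, 1, 4, 3)
  T1 needs (2, 0, 4, 2) <= (2, 1, 4, 3) -> finishes; pool += (2, 1, 0, 2) = (4, 2, 4, 5)
  T4 cannot run: need (2, 1, 6, 5) vs free (4, 2, 4, 5) (insufficient clamps)
  T9 cannot run: need (4, 0, 3, 6) vs free (4, 2, 4, 5) (insufficient welders)
  T3 cannot run: need (5, 1, 5, 1) vs free (4, 2, 4, 5) (insufficient saws and clamps)
  T7 cannot run: need (5, 1, 0, 4) vs free (4, 2, 4, 5) (insufficient saws)
Permanently blocked: T4, T9, T3 and T7.


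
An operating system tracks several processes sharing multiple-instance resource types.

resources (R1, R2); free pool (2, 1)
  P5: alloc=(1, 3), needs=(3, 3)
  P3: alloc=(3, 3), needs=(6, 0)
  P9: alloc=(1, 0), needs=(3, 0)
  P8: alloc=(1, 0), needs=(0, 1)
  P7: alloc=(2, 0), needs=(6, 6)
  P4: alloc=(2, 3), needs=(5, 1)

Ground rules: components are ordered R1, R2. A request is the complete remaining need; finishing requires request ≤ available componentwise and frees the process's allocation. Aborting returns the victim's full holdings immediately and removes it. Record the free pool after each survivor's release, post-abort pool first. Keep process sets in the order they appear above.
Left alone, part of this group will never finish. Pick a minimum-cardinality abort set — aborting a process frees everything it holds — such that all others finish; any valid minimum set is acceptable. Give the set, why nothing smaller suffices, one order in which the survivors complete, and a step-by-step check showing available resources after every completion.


Abort P4.
Key observation: aborting P4 returns (2, 3), and P5 — hopeless before — runs at step 2 with the returned capacity in the pool.
Minimality: the empty abort set fails — the state is deadlocked as it stands.
The survivors complete as P8, P5, P7, P3, P9. Walking it through (starting from the post-abort pool):
  pool = (4, 4)
  P8: need (0, 1) fits (4, 4); releases (1, 0), pool now (5, 4)
  P5: need (3, 3) fits (5, 4); releases (1, 3), pool now (6, 7)
  P7: need (6, 6) fits (6, 7); releases (2, 0), pool now (8, 7)
  P3: need (6, 0) fits (8, 7); releases (3, 3), pool now (11, 10)
  P9: need (3, 0) fits (11, 10); releases (1, 0), pool now (12, 10)


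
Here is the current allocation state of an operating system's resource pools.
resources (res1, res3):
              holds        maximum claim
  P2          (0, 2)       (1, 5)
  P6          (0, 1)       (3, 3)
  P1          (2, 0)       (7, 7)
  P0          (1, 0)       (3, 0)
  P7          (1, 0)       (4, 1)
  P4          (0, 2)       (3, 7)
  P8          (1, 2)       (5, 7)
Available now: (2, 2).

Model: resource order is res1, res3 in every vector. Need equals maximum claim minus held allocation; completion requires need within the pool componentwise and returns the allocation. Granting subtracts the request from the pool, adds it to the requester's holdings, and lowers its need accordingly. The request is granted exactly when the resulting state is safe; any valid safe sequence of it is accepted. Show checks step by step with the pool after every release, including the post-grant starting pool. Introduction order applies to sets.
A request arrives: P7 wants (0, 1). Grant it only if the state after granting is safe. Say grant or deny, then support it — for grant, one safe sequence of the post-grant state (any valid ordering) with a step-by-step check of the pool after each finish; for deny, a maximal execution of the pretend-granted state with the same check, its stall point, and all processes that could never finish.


GRANT: granting preserves safety; a valid post-grant sequence is P0, P7, P6, P2, P4, P8, P1.
Key observation: the grant leaves (2, 1) free — enough for P0, whose release restarts the cascade.
Verifying the post-grant state step by step:
  pool = (2, 1)
  run P0 (needs (2, 0), free (2, 1)); after release of (1, 0) the pool is (3, 1)
  run P7 (needs (3, 0), free (3, 1)); after release of (1, 1) the pool is (4, 2)
  run P6 (needs (3, 2), free (4, 2)); after release of (0, 1) the pool is (4, 3)
  run P2 (needs (1, 3), free (4, 3)); after release of (0, 2) the pool is (4, 5)
  run P4 (needs (3, 5), free (4, 5)); after release of (0, 2) the pool is (4, 7)
  run P8 (needs (4, 5), free (4, 7)); after release of (1, 2) the pool is (5, 9)
  run P1 (needs (5, 7), free (5, 9)); after release of (2, 0) the pool is (7, 9)


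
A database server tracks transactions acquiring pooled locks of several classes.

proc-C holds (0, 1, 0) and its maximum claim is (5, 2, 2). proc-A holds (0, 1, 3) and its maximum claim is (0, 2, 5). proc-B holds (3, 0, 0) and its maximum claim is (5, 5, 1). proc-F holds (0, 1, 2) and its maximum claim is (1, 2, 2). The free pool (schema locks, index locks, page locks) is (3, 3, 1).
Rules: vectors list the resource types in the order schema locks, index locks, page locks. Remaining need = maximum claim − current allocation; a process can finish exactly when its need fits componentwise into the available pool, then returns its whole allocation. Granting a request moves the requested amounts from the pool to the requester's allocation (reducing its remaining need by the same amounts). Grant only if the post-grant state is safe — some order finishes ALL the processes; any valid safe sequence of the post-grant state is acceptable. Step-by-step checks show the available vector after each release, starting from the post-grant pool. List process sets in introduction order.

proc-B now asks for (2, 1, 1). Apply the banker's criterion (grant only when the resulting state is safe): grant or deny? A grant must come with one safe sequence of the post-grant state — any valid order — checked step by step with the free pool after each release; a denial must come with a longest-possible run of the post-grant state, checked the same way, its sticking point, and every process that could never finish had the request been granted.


GRANT — the state after the grant stays safe, e.g. via proc-F, proc-A, proc-B, proc-C.
Key observation: even at the reduced pool (1, 2, 0), proc-F fits immediately, so safety survives the grant.
Verifying the post-grant state step by step:
  pool = (1, 2, 0)
  run proc-F (needs (1, 1, 0), free (1, 2, 0)); after release of (0, 1, 2) the pool is (1, 3, 2)
  run proc-A (needs (0, 1, 2), free (1, 3, 2)); after release of (0, 1, 3) the pool is (1, 4, 5)
  run proc-B (needs (0, 4, 0), free (1, 4, 5)); after release of (5, 1, 1) the pool is (6, 5, 6)
  run proc-C (needs (5, 1, 2), free (6, 5, 6)); after release of (0, 1, 0) the pool is (6, 6, 6)


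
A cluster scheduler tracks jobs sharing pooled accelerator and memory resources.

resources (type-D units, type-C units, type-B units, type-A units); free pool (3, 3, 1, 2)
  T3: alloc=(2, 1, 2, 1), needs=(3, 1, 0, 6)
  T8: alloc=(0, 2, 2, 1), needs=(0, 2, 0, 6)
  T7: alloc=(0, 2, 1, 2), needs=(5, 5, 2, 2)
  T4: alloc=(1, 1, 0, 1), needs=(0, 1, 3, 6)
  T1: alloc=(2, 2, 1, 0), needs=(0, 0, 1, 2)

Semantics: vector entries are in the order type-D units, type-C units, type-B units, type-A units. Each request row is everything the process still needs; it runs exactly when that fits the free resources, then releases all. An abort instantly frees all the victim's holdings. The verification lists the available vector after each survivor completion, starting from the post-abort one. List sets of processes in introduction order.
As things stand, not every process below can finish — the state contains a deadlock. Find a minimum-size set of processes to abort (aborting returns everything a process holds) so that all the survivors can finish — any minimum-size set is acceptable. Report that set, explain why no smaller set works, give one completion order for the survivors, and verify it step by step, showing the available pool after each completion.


Abort T3 and T4.
Key observation: T8 had no path to completion before; after the abort of T3 and T4 ((3, 2, 2, 2) returned), step 2 is where it fits.
Why nothing smaller works — every single abort fails: T3 alone leaves T8 blocked (short on type-A units); T8 alone leaves T3 blocked (short on type-A units); T7 alone leaves T3 blocked (short on type-A units); T4 alone leaves T3 blocked (short on type-A units); T1 alone leaves T3 blocked (short on type-A units).
The survivors complete as T7, T8, T1. Check, step by step (starting from the post-abort pool):
  pool = (6, 5, 3, 4)
  T7 needs (5, 5, 2, 2) <= (6, 5, 3, 4) -> finishes; pool += (0, 2, 1, 2) = (6, 7, 4, 6)
  T8 needs (0, 2, 0, 6) <= (6, 7, 4, 6) -> finishes; pool += (0, 2, 2, 1) = (6, 9, 6, 7)
  T1 needs (0, 0, 1, 2) <= (6, 9, 6, 7) -> finishes; pool += (2, 2, 1, 0) = (8, 11, 7, 7)


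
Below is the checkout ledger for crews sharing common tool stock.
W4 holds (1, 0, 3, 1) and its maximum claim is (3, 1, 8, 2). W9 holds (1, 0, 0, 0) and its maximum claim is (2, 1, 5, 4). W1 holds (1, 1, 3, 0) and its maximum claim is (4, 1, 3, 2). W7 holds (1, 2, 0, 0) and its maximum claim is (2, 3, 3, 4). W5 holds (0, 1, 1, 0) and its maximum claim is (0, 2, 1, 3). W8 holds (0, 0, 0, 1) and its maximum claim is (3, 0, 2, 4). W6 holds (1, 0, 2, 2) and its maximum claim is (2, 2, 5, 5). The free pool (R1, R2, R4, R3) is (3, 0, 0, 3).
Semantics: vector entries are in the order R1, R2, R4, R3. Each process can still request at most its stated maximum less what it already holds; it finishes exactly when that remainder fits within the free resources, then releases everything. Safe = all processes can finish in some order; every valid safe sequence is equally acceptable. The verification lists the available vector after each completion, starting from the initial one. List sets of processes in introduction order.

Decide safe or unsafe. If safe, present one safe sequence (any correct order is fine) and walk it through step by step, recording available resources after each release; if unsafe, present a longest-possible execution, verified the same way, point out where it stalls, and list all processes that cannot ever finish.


SAFE, for example via the order W1, W5, W6, W4, W9, W8, W7.
Key observation: the first exact fit in this order is W1 — it needs (3, 0, 0, 2) with (3, 0, 0, 3) free, meeting a requested resource to the last unit.
Verifying each step:
  pool = (3, 0, 0, 3)
  W1 needs (3, 0, 0, 2) <= (3, 0, 0, 3) -> finishes; pool += (1, 1, 3, 0) = (4, 1, 3, 3)
  W5 needs (0, 1, 0, 3) <= (4, 1, 3, 3) -> finishes; pool += (0, 1, 1, 0) = (4, 2, 4, 3)
  W6 needs (1, 2, 3, 3) <= (4, 2, 4, 3) -> finishes; pool += (1, 0, 2, 2) = (5, 2, 6, 5)
  W4 needs (2, 1, 5, 1) <= (5, 2, 6, 5) -> finishes; pool += (1, 0, 3, 1) = (6, 2, 9, 6)
  W9 needs (1, 1, 5, 4) <= (6, 2, 9, 6) -> finishes; pool += (1, 0, 0, 0) = (7, 2, 9, 6)
  W8 needs (3, 0, 2, 3) <= (7, 2, 9, 6) -> finishes; pool += (0, 0, 0, 1) = (7, 2, 9, 7)
  W7 needs (1, 1, 3, 4) <= (7, 2, 9, 7) -> finishes; pool += (1, 2, 0, 0) = (8, 4, 9, 7)


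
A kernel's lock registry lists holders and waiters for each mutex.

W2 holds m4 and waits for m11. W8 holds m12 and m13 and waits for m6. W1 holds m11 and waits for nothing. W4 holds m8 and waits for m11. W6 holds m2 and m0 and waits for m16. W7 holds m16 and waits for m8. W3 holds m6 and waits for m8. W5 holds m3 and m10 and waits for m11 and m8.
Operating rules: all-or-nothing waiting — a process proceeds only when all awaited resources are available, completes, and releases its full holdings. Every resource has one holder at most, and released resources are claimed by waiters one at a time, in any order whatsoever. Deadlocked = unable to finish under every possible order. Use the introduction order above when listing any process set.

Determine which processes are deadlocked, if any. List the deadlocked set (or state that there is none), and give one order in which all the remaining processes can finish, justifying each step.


Nothing here is deadlocked.
Key observation: although several processes wait, no cycle exists — each chain bottoms out at a free runner.
The rest can finish in the order W1, W2, W4, W7, W3, W8, W6, W5.
Verifying each step:
  W1 waits on nothing -> runs at once and releases m11
  W2: everything it awaited (m11) is free; runs, freeing m4
  W4: everything it awaited (m11) is free; runs, freeing m8
  W7: everything it awaited (m8) is free; runs, freeing m16
  W3: everything it awaited (m8) is free; runs, freeing m6
  W8: everything it awaited (m6) is free; runs, freeing m12 and m13
  W6: everything it awaited (m16) is free; runs, freeing m2 and m0
  W5: everything it awaited (m11 and m8) is free; runs, freeing m3 and m10


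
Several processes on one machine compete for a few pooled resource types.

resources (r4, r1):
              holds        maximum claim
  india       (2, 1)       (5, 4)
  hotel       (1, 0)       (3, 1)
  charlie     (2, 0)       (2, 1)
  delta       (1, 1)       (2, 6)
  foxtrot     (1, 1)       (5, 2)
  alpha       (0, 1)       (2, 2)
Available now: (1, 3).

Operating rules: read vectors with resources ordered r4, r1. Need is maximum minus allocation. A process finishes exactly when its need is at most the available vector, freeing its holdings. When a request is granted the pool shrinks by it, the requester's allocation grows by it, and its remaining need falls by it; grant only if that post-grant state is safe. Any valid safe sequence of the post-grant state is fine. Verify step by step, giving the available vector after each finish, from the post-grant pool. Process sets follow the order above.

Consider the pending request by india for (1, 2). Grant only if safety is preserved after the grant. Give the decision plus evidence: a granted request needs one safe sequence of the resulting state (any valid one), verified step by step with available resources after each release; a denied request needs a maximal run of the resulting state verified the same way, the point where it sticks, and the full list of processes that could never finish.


GRANT. The post-grant state is safe; one safe sequence: charlie, hotel, alpha, india, delta, foxtrot.
Key observation: post-grant, (0, 1) remains, and an order beginning with charlie completes everyone.
Check on the post-grant state, step by step:
  pool = (0, 1)
  charlie: need (0, 1) fits (0, 1); releases (2, 0), pool now (2, 1)
  hotel: need (2, 1) fits (2, 1); releases (1, 0), pool now (3, 1)
  alpha: need (2, 1) fits (3, 1); releases (0, 1), pool now (3, 2)
  india: need (2, 1) fits (3, 2); releases (3, 3), pool now (6, 5)
  delta: need (1, 5) fits (6, 5); releases (1, 1), pool now (7, 6)
  foxtrot: need (4, 1) fits (7, 6); releases (1, 1), pool now (8, 7)


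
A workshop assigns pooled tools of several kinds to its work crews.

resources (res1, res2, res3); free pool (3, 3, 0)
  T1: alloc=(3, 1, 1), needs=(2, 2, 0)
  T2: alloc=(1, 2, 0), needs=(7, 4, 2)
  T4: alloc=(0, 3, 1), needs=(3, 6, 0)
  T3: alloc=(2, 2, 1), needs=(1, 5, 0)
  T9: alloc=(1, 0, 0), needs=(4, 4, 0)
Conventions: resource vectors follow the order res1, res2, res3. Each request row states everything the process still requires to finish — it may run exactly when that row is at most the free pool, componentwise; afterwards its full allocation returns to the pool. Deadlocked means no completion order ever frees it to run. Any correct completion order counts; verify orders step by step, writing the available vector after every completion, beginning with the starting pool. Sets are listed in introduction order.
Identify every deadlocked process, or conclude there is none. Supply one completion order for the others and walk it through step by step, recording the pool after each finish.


Deadlocked: T2, T4 and T3.
Key observation: after T1, T9 the pool peaks at (7, 4, 1), and each blocked process is short somewhere: T2 on res3; T4 on res2; T3 on res2.
One completion order for the rest: T1, T9. Verifying each step:
  pool = (3, 3, 0)
  T1 needs (2, 2, 0) <= (3, 3, 0) -> finishes; pool += (3, 1, 1) = (6, 4, 1)
  T9 needs (4, 4, 0) <= (6, 4, 1) -> finishes; pool += (1, 0, 0) = (7, 4, 1)
None of the blocked processes ever fits:
  T2 cannot run: need (7, 4, 2) vs free (7, 4, 1) (insufficient res3)
  T4 cannot run: need (3, 6, 0) vs free (7, 4, 1) (insufficient res2)
  T3 cannot run: need (1, 5, 0) vs free (7, 4, 1) (insufficient res2)


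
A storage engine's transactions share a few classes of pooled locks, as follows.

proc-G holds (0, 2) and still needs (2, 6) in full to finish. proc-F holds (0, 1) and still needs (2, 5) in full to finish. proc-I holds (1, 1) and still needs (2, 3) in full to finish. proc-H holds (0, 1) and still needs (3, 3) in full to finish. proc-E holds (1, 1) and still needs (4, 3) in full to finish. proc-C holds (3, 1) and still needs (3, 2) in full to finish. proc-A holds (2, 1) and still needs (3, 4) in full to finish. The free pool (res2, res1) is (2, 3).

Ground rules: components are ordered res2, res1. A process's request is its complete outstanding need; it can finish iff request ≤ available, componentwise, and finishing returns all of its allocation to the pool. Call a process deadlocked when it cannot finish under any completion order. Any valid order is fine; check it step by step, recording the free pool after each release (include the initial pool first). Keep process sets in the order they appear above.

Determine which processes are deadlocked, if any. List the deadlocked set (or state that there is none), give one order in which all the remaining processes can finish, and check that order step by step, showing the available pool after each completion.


Nothing here is deadlocked.
Key observation: there is always a runnable process — proc-I first — so the state unwinds completely.
A valid finishing order for the others: proc-I, proc-A, proc-F, proc-C, proc-E, proc-H, proc-G. Check, step by step:
  pool = (2, 3)
  proc-I needs (2, 3) <= (2, 3) -> finishes; pool += (1, 1) = (3, 4)
  proc-A needs (3, 4) <= (3, 4) -> finishes; pool += (2, 1) = (5, 5)
  proc-F needs (2, 5) <= (5, 5) -> finishes; pool += (0, 1) = (5, 6)
  proc-C needs (3, 2) <= (5, 6) -> finishes; pool += (3, 1) = (8, 7)
  proc-E needs (4, 3) <= (8, 7) -> finishes; pool += (1, 1) = (9, 8)
  proc-H needs (3, 3) <= (9, 8) -> finishes; pool += (0, 1) = (9, 9)
  proc-G needs (2, 6) <= (9, 9) -> finishes; pool += (0, 2) = (9, 11)


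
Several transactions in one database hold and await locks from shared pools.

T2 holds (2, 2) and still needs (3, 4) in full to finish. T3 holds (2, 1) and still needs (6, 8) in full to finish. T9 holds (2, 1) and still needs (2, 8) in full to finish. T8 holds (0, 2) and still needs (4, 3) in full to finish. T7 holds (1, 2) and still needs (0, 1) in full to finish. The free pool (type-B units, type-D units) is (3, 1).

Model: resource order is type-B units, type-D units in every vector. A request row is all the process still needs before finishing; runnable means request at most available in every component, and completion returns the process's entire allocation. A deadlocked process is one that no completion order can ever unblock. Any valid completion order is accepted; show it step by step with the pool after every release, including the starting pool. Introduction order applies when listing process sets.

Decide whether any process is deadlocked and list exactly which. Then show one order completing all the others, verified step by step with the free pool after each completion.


Deadlocked set: T3 and T9.
Key observation: even finishing T7, T8, T2 leaves just (6, 7) free — too little type-D units for any of the remaining processes.
A valid finishing order for the others: T7, T8, T2. Walking it through:
  pool = (3, 1)
  run T7 (needs (0, 1), free (3, 1)); after release of (1, 2) the pool is (4, 3)
  run T8 (needs (4, 3), free (4, 3)); after release of (0, 2) the pool is (4, 5)
  run T2 (needs (3, 4), free (4, 5)); after release of (2, 2) the pool is (6, 7)
The stuck group stays short no matter what:
  blocked: T3 wants (6, 8), pool (6, 7) — not enough type-D units
  blocked: T9 wants (2, 8), pool (6, 7) — not enough type-D units


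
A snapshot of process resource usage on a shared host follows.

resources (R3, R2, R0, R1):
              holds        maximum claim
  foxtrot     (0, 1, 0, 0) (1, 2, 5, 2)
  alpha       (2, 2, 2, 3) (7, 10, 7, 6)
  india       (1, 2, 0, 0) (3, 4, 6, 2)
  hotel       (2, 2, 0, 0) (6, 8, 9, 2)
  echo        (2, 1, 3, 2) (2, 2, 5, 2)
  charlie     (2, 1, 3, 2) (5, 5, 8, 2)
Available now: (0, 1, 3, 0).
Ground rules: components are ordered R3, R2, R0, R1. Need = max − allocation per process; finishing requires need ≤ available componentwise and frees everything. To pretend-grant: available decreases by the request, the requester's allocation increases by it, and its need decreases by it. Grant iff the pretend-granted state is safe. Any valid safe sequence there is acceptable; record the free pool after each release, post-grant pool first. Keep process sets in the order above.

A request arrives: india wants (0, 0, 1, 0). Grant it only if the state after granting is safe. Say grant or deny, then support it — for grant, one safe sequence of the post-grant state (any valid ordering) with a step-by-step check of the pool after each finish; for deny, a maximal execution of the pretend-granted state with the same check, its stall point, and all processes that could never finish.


GRANT: granting preserves safety; a valid post-grant sequence is echo, foxtrot, india, charlie, hotel, alpha.
Key observation: with (0, 1, 2, 0) left after the transfer, echo can run at once — the state stays safe.
Verifying the post-grant state step by step:
  pool = (0, 1, 2, 0)
  run echo (needs (0, 1, 2, 0), free (0, 1, 2, 0)); after release of (2, 1, 3, 2) the pool is (2, 2, 5, 2)
  run foxtrot (needs (1, 1, 5, 2), free (2, 2, 5, 2)); after release of (0, 1, 0, 0) the pool is (2, 3, 5, 2)
  run india (needs (2, 2, 5, 2), free (2, 3, 5, 2)); after release of (1, 2, 1, 0) the pool is (3, 5, 6, 2)
  run charlie (needs (3, 4, 5, 0), free (3, 5, 6, 2)); after release of (2, 1, 3, 2) the pool is (5, 6, 9, 4)
  run hotel (needs (4, 6, 9, 2), free (5, 6, 9, 4)); after release of (2, 2, 0, 0) the pool is (7, 8, 9, 4)
  run alpha (needs (5, 8, 5, 3), free (7, 8, 9, 4)); after release of (2, 2, 2, 3) the pool is (9, 10, 11, 7)


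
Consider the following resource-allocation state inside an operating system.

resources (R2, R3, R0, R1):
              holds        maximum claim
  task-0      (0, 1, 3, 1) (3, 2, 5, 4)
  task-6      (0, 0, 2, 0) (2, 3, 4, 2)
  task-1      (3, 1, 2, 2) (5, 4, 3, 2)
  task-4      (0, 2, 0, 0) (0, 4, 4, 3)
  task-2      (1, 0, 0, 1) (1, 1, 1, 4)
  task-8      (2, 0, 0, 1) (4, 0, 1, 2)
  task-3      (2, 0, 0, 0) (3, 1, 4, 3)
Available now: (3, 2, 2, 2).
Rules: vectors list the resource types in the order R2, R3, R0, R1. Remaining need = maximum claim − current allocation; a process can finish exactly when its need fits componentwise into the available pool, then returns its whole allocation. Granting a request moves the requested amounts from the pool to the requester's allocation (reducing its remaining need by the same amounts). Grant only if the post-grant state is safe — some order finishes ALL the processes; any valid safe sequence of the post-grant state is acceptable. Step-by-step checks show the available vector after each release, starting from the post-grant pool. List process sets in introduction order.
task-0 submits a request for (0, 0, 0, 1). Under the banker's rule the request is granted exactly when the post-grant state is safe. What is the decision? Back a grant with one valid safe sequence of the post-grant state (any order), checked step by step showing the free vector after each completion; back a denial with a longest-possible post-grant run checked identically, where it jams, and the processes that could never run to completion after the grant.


GRANT: granting preserves safety; a valid post-grant sequence is task-8, task-0, task-1, task-6, task-3, task-2, task-4.
Key observation: granting shrinks the pool to (3, 2, 2, 1), yet task-8 still fits and the chain goes through.
Step-by-step check of the post-grant state:
  pool = (3, 2, 2, 1)
  run task-8 (needs (2, 0, 1, 1), free (3, 2, 2, 1)); after release of (2, 0, 0, 1) the pool is (5, 2, 2, 2)
  run task-0 (needs (3, 1, 2, 2), free (5, 2, 2, 2)); after release of (0, 1, 3, 2) the pool is (5, 3, 5, 4)
  run task-1 (needs (2, 3, 1, 0), free (5, 3, 5, 4)); after release of (3, 1, 2, 2) the pool is (8, 4, 7, 6)
  run task-6 (needs (2, 3, 2, 2), free (8, 4, 7, 6)); after release of (0, 0, 2, 0) the pool is (8, 4, 9, 6)
  run task-3 (needs (1, 1, 4, 3), free (8, 4, 9, 6)); after release of (2, 0, 0, 0) the pool is (10, 4, 9, 6)
  run task-2 (needs (0, 1, 1, 3), free (10, 4, 9, 6)); after release of (1, 0, 0, 1) the pool is (11, 4, 9, 7)
  run task-4 (needs (0, 2, 4, 3), free (11, 4, 9, 7)); after release of (0, 2, 0, 0) the pool is (11, 6, 9, 7)


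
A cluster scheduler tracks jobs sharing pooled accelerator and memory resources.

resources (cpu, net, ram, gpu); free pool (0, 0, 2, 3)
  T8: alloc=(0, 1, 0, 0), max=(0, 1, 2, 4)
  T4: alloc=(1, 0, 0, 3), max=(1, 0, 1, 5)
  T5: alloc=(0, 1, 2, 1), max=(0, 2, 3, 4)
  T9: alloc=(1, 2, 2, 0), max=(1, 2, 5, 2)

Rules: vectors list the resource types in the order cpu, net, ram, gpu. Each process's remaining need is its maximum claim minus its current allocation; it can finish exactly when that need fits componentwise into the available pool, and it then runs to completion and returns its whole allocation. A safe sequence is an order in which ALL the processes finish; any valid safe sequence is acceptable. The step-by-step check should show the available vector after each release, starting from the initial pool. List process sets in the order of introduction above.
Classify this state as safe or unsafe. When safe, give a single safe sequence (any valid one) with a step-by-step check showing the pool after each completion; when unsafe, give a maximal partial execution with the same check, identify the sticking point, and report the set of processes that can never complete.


SAFE — a valid safe sequence is T4, T8, T5, T9.
Key observation: the first exact fit in this order is T8 — it needs (0, 0, 2, 4) with (1, 0, 2, 6) free, meeting a requested resource to the last unit.
Walking it through:
  pool = (0, 0, 2, 3)
  run T4 (needs (0, 0, 1, 2), free (0, 0, 2, 3)); after release of (1, 0, 0, 3) the pool is (1, 0, 2, 6)
  run T8 (needs (0, 0, 2, 4), free (1, 0, 2, 6)); after release of (0, 1, 0, 0) the pool is (1, 1, 2, 6)
  run T5 (needs (0, 1, 1, 3), free (1, 1, 2, 6)); after release of (0, 1, 2, 1) the pool is (1, 2, 4, 7)
  run T9 (needs (0, 0, 3, 2), free (1, 2, 4, 7)); after release of (1, 2, 2, 0) the pool is (2, 4, 6, 7)


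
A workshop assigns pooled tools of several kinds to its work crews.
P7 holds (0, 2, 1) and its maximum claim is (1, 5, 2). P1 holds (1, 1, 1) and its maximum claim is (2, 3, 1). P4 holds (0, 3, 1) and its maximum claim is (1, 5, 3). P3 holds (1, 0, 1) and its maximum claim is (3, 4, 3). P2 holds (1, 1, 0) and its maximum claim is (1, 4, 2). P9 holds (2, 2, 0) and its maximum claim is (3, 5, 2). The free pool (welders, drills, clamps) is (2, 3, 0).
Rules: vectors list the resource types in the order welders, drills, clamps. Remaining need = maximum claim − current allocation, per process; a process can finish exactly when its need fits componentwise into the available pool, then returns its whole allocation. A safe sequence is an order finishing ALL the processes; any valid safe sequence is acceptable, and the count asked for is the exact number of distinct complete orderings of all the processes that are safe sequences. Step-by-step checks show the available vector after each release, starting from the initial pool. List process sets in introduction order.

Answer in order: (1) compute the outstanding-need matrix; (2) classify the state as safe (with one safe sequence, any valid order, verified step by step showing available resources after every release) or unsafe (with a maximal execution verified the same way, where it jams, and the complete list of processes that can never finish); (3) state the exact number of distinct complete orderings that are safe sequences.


(1) Need matrix, components ordered welders, drills, clamps:
  P7: (1, 3, 1)
  P1: (1, 2, 0)
  P4: (1, 2, 2)
  P3: (2, 4, 2)
  P2: (0, 3, 2)
  P9: (1, 3, 2)
(2) The state is SAFE; one workable sequence: P1, P7, P9, P4, P3, P2.
Key observation: reading the order forward, P7 is the first process whose need (1, 3, 1) meets the free pool (3, 4, 1) exactly on a resource it requests.
Step-by-step check:
  pool = (2, 3, 0)
  run P1 (needs (1, 2, 0), free (2, 3, 0)); after release of (1, 1, 1) the pool is (3, 4, 1)
  run P7 (needs (1, 3, 1), free (3, 4, 1)); after release of (0, 2, 1) the pool is (3, 6, 2)
  run P9 (needs (1, 3, 2), free (3, 6, 2)); after release of (2, 2, 0) the pool is (5, 8, 2)
  run P4 (needs (1, 2, 2), free (5, 8, 2)); after release of (0, 3, 1) the pool is (5, 11, 3)
  run P3 (needs (2, 4, 2), free (5, 11, 3)); after release of (1, 0, 1) the pool is (6, 11, 4)
  run P2 (needs (0, 3, 2), free (6, 11, 4)); after release of (1, 1, 0) the pool is (7, 12, 4)
(3) The exact count: 24 of the possible complete orderings are safe sequences.


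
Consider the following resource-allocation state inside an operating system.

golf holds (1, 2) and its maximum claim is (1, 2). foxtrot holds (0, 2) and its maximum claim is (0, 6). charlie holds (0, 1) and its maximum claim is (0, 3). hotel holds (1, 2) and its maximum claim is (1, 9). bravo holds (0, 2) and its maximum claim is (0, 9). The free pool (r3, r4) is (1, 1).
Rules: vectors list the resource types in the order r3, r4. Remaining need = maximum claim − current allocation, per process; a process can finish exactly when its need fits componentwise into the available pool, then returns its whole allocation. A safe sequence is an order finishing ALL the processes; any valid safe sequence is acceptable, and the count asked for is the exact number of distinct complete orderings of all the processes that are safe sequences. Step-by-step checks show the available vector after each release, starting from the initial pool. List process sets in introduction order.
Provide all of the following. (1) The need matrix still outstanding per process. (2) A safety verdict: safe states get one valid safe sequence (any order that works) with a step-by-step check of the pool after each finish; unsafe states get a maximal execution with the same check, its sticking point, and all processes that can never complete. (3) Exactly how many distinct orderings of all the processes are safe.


(1) Need matrix, components ordered r3, r4:
  golf: (0, 0)
  foxtrot: (0, 4)
  charlie: (0, 2)
  hotel: (0, 7)
  bravo: (0, 7)
(2) The state is UNSAFE.
Key observation: golf, charlie, foxtrot can finish, but then (2, 6) is all there is, and the blocked group's r4 demands exceed it.
The run golf, charlie, foxtrot cannot be extended any further. Walking it through:
  pool = (1, 1)
  run golf (needs (0, 0), free (1, 1)); after release of (1, 2) the pool is (2, 3)
  run charlie (needs (0, 2), free (2, 3)); after release of (0, 1) the pool is (2, 4)
  run foxtrot (needs (0, 4), free (2, 4)); after release of (0, 2) the pool is (2, 6)
  hotel cannot run: need (0, 7) vs free (2, 6) (insufficient r4)
  bravo cannot run: need (0, 7) vs free (2, 6) (insufficient r4)
Never able to finish: hotel and bravo.
(3) The exact count: 0 of the possible complete orderings are safe sequences.


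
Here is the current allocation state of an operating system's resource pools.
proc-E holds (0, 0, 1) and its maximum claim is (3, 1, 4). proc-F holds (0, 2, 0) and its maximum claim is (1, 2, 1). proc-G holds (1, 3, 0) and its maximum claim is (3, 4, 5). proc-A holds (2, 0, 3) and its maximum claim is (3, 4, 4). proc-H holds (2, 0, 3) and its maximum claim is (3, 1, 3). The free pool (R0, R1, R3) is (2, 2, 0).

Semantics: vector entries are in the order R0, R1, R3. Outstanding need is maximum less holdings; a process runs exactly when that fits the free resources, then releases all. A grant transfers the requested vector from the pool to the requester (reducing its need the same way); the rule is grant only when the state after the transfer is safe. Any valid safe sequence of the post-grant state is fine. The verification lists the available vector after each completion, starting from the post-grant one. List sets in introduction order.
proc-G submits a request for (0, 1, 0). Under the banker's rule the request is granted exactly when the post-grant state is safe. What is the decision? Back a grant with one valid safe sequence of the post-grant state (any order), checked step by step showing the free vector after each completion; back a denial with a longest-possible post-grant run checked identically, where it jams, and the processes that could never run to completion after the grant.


DENY — the pretend-granted state is unsafe.
Key observation: after proc-H, proc-E, proc-F the pool peaks at (4, 3, 4), and each blocked process is short somewhere: proc-G on R3; proc-A on R1.
On the post-grant state, proc-H, proc-E, proc-F is a maximal run — nothing extends it. Step-by-step check:
  pool = (2, 1, 0)
  proc-H needs (1, 1, 0) <= (2, 1, 0) -> finishes; pool += (2, 0, 3) = (4, 1, 3)
  proc-E needs (3, 1, 3) <= (4, 1, 3) -> finishes; pool += (0, 0, 1) = (4, 1, 4)
  proc-F needs (1, 0, 1) <= (4, 1, 4) -> finishes; pool += (0, 2, 0) = (4, 3, 4)
  blocked: proc-G wants (2, 0, 5), pool (4, 3, 4) — not enough R3
  blocked: proc-A wants (1, 4, 1), pool (4, 3, 4) — not enough R1
Processes that could never finish after the grant: proc-G and proc-A.


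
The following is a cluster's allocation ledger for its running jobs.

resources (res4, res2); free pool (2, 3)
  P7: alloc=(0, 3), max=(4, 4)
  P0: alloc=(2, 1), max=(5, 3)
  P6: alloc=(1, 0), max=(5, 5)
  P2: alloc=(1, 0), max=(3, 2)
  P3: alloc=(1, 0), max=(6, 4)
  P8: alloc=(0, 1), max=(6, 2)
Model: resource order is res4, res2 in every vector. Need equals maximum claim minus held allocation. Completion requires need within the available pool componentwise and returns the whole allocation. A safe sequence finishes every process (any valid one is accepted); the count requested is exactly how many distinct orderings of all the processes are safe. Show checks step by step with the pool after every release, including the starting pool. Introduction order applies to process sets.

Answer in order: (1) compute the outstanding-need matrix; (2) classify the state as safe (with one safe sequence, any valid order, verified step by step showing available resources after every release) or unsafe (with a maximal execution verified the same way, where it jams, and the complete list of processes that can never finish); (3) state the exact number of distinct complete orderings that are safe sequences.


(1) Remaining need (order res4, res2):
  P7: (4, 1)
  P0: (3, 2)
  P6: (4, 5)
  P2: (2, 2)
  P3: (5, 4)
  P8: (6, 1)
(2) SAFE — a valid safe sequence is P2, P0, P7, P3, P8, P6.
Key observation: P2 marks the first exact bind of the order: its need (2, 2) fits the free (2, 3) with zero slack on a requested resource.
Step-by-step check:
  pool = (2, 3)
  P2 needs (2, 2) <= (2, 3) -> finishes; pool += (1, 0) = (3, 3)
  P0 needs (3, 2) <= (3, 3) -> finishes; pool += (2, 1) = (5, 4)
  P7 needs (4, 1) <= (5, 4) -> finishes; pool += (0, 3) = (5, 7)
  P3 needs (5, 4) <= (5, 7) -> finishes; pool += (1, 0) = (6, 7)
  P8 needs (6, 1) <= (6, 7) -> finishes; pool += (0, 1) = (6, 8)
  P6 needs (4, 5) <= (6, 8) -> finishes; pool += (1, 0) = (7, 8)
(3) Exactly 8 of the possible complete orderings are safe sequences.


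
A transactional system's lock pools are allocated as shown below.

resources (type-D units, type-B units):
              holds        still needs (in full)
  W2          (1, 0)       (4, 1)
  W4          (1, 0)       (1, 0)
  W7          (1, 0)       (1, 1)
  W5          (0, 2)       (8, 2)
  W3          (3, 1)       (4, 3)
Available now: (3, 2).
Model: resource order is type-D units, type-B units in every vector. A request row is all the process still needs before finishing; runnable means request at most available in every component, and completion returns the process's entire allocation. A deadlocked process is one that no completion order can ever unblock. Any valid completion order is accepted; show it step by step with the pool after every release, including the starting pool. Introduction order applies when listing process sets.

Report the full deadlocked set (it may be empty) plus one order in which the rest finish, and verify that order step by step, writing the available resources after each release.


Deadlocked: W5 and W3.
Key observation: after W7, W4, W2 the pool peaks at (6, 2), and each blocked process is short somewhere: W5 on type-D units; W3 on type-B units.
One completion order for the rest: W7, W4, W2. Step-by-step check:
  pool = (3, 2)
  W7: need (1, 1) fits (3, 2); releases (1, 0), pool now (4, 2)
  W4: need (1, 0) fits (4, 2); releases (1, 0), pool now (5, 2)
  W2: need (4, 1) fits (5, 2); releases (1, 0), pool now (6, 2)
The blocked processes can never fit:
  blocked: W5 wants (8, 2), pool (6, 2) — not enough type-D units
  blocked: W3 wants (4, 3), pool (6, 2) — not enough type-B units


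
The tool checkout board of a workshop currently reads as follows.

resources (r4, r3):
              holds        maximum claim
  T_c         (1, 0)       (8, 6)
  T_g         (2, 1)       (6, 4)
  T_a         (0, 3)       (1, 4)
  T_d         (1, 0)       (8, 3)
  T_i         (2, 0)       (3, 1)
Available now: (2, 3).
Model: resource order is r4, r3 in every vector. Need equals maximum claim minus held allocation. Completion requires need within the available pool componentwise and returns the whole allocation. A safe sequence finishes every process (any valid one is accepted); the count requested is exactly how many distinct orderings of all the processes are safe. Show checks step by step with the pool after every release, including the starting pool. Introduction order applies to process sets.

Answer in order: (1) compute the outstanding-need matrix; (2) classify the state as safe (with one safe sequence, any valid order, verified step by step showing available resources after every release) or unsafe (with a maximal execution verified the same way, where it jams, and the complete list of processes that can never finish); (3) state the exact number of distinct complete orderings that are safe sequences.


(1) Outstanding need per process (order r4, r3):
  T_c: (7, 6)
  T_g: (4, 3)
  T_a: (1, 1)
  T_d: (7, 3)
  T_i: (1, 1)
(2) UNSAFE — no complete ordering exists.
Key observation: no order helps: past T_a, T_i, T_g, the free pool tops out at (6, 7), below what each blocked process needs in r4.
A maximal execution: T_a, T_i, T_g — then nothing else fits. Walking it through:
  pool = (2, 3)
  T_a: need (1, 1) fits (2, 3); releases (0, 3), pool now (2, 6)
  T_i: need (1, 1) fits (2, 6); releases (2, 0), pool now (4, 6)
  T_g: need (4, 3) fits (4, 6); releases (2, 1), pool now (6, 7)
  T_c cannot run: need (7, 6) vs free (6, 7) (insufficient r4)
  T_d cannot run: need (7, 3) vs free (6, 7) (insufficient r4)
Permanently blocked: T_c and T_d.
(3) The exact count: 0 of the possible complete orderings are safe sequences.
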